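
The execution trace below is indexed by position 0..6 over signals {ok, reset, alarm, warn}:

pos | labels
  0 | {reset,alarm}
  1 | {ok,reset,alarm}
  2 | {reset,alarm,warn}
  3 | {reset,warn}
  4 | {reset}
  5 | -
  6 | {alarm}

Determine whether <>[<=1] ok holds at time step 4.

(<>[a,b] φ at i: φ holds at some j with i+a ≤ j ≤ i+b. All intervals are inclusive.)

Does not hold

Check ok at each j in [4,5]:
  j=4: false
  j=5: false
No position in the window satisfies it → formula fails.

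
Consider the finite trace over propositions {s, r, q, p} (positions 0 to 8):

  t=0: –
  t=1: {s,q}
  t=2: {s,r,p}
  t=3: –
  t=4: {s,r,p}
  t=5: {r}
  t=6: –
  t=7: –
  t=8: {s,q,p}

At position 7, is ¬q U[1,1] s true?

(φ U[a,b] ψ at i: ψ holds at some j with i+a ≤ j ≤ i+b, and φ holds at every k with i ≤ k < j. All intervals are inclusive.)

Need some j in [8,8] with s, and ¬q at every k in [7,j-1].
  j=8: s holds; ¬q holds at every k in [7,7] → satisfied.

Yes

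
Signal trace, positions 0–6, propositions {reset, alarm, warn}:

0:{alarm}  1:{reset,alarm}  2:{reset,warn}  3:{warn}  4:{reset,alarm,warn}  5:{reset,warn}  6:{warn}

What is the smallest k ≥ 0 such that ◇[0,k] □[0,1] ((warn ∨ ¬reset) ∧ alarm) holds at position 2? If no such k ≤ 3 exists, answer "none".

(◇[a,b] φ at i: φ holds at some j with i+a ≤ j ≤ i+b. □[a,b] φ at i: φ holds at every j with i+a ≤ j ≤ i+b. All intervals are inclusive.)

none

Scan j = 2,3,… for □[0,1] ((warn ∨ ¬reset) ∧ alarm):
  j=2: fails
  j=3: fails
  j=4: fails
  j=5: fails
No j in [2,5] satisfies it → none.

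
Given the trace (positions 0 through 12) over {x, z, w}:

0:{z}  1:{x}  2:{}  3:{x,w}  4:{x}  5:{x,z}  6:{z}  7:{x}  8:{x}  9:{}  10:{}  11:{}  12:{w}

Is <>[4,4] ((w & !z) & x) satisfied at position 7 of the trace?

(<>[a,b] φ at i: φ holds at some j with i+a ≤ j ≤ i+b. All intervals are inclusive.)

Does not hold

Check ((w & !z) & x) at each j in [11,11]:
  j=11: false
No position in the window satisfies it → formula fails.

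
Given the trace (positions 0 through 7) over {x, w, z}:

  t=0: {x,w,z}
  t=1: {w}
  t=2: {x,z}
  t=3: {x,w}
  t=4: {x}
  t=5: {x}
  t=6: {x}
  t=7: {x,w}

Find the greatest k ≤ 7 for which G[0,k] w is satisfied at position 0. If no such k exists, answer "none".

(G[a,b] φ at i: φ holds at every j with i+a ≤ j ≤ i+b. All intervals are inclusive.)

w must hold from j=0 onward; find where it first fails.
  j=0: holds
  j=1: holds
  j=2: fails
Holds on [0,1], so largest k = 1.

1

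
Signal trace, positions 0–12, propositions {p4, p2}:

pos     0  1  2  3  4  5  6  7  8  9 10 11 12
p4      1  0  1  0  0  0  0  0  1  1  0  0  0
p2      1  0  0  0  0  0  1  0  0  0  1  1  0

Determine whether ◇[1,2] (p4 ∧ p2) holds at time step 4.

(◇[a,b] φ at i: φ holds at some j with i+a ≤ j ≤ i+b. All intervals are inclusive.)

Check (p4 ∧ p2) at each j in [5,6]:
  j=5: false
  j=6: false
No position in the window satisfies it → formula fails.

No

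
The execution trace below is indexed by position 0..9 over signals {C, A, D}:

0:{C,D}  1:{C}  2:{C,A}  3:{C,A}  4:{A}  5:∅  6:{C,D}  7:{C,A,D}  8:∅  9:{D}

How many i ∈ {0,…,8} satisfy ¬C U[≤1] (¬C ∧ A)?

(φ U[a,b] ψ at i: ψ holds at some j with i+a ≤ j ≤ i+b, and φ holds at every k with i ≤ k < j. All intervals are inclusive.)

Evaluate at each i in [0,8]:
  i=0: ✗ (no rhs in [0,1])
  i=1: ✗ (no rhs in [1,2])
  i=2: ✗ (no rhs in [2,3])
  i=3: ✗ (lhs fails at k=3 before rhs at j=4)
  i=4: ✓ (rhs at j=4)
  i=5: ✗ (no rhs in [5,6])
  i=6: ✗ (no rhs in [6,7])
  i=7: ✗ (no rhs in [7,8])
  i=8: ✗ (no rhs in [8,9])
Positions where it holds: {4} → 1.

1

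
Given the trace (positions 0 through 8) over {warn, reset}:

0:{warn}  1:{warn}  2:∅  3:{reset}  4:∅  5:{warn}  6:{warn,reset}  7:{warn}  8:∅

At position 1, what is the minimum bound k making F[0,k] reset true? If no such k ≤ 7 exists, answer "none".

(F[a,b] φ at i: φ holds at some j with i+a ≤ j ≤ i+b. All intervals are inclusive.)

2

Scan j = 1,2,… for reset:
  j=1: fails
  j=2: fails
  j=3: holds
First hit at j=3, so smallest k = 3-1 = 2.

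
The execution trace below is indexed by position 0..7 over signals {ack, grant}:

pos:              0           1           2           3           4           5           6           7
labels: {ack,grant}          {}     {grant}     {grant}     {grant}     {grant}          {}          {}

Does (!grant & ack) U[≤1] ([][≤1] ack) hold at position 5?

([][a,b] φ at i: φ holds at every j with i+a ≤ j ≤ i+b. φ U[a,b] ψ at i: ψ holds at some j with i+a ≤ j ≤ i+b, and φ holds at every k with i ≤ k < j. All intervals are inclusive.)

False

Need some j in [5,6] with [][≤1] ack, and (!grant & ack) at every k in [5,j-1].
  j=5: [][≤1] ack — fails at 5.
  j=6: [][≤1] ack — fails at 6.
No j in the window works → until fails.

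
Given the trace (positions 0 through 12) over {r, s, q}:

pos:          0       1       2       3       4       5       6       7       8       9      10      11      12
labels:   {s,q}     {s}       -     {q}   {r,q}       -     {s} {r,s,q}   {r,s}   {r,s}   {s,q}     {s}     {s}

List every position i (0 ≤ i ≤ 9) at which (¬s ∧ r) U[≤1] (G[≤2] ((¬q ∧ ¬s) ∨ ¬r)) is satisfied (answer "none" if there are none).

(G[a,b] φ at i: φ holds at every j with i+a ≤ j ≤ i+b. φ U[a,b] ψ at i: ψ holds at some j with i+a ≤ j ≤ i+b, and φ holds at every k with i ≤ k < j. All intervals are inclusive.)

Evaluate at each i in [0,9]:
  i=0: ✓ (rhs at j=0)
  i=1: ✓ (rhs at j=1)
  i=2: ✗ (no rhs in [2,3])
  i=3: ✗ (no rhs in [3,4])
  i=4: ✗ (no rhs in [4,5])
  i=5: ✗ (no rhs in [5,6])
  i=6: ✗ (no rhs in [6,7])
  i=7: ✗ (no rhs in [7,8])
  i=8: ✗ (no rhs in [8,9])
  i=9: ✗ (lhs fails at k=9 before rhs at j=10)

0, 1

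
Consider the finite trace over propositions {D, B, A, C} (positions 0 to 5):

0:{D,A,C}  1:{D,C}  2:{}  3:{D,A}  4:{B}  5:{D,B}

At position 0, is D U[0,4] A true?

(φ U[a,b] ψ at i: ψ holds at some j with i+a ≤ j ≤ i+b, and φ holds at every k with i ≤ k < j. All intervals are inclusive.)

Yes

Need some j in [0,4] with A, and D at every k in [0,j-1].
  j=0: A holds; no prefix to check → satisfied.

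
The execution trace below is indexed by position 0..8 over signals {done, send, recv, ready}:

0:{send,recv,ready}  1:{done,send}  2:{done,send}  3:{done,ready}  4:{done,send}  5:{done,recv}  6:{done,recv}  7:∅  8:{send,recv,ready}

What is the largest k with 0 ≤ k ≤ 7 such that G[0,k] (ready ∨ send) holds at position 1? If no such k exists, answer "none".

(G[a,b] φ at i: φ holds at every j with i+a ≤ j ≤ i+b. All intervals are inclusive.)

3

(ready ∨ send) must hold from j=1 onward; find where it first fails.
  j=1: holds
  j=2: holds
  j=3: holds
  j=4: holds
  j=5: fails
Holds on [1,4], so largest k = 3.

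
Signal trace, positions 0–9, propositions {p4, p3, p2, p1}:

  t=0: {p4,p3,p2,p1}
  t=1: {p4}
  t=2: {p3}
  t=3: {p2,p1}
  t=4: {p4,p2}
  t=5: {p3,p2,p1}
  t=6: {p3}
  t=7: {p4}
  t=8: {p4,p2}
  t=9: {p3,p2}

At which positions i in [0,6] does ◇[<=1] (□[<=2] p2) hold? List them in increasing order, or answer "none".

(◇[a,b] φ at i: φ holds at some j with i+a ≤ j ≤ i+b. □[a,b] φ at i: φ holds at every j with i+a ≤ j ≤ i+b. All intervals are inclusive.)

2, 3

Evaluate at each i in [0,6]:
  i=0: ✗ (none in [0,1])
  i=1: ✗ (none in [1,2])
  i=2: ✓ (witness j=3)
  i=3: ✓ (witness j=3)
  i=4: ✗ (none in [4,5])
  i=5: ✗ (none in [5,6])
  i=6: ✗ (none in [6,7])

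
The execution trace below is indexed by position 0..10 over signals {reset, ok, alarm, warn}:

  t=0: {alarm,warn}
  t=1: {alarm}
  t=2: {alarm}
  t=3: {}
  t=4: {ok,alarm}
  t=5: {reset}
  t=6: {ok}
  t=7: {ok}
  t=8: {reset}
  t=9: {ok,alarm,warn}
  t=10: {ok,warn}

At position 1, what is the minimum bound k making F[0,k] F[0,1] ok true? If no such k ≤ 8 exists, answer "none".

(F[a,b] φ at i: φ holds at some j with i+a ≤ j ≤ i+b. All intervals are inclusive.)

Scan j = 1,2,… for F[0,1] ok:
  j=1: fails
  j=2: fails
  j=3: holds
First hit at j=3, so smallest k = 3-1 = 2.

2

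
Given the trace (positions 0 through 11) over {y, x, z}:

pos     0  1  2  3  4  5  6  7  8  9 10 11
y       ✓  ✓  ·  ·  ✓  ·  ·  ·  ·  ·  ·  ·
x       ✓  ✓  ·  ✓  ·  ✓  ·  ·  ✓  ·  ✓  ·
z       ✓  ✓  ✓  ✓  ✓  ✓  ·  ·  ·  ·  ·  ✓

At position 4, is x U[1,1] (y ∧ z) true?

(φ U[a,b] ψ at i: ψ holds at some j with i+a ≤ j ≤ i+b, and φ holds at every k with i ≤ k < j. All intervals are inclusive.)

No

Need some j in [5,5] with (y ∧ z), and x at every k in [4,j-1].
  j=5: (y ∧ z) false.
No j in the window works → until fails.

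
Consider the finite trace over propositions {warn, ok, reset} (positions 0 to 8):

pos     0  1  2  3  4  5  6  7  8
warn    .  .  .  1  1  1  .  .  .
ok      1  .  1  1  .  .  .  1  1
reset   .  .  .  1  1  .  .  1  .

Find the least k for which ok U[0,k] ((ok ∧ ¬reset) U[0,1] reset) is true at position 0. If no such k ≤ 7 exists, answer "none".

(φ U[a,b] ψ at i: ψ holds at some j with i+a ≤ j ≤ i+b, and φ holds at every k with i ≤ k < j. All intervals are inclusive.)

none

Need earliest j ≥ 0 with ((ok ∧ ¬reset) U[0,1] reset), and ok at every k in [0,j-1].
  j=0: rhs fails.
  j=1: rhs fails.
  j=2: rhs holds but lhs fails at k=1.
  j=3: rhs holds but lhs fails at k=1.
  j=4: rhs holds but lhs fails at k=1.
  j=5: rhs fails.
  j=6: rhs fails.
  j=7: rhs holds but lhs fails at k=1.
No witness within the range → none.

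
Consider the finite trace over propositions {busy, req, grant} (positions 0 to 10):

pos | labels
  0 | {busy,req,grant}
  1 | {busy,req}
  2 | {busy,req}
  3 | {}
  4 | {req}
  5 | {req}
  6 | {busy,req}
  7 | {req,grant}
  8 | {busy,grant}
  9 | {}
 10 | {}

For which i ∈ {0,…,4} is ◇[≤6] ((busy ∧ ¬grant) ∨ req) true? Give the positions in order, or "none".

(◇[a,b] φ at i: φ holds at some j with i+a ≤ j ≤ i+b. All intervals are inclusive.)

Evaluate at each i in [0,4]:
  i=0: ✓ (witness j=0)
  i=1: ✓ (witness j=1)
  i=2: ✓ (witness j=2)
  i=3: ✓ (witness j=4)
  i=4: ✓ (witness j=4)

0, 1, 2, 3, 4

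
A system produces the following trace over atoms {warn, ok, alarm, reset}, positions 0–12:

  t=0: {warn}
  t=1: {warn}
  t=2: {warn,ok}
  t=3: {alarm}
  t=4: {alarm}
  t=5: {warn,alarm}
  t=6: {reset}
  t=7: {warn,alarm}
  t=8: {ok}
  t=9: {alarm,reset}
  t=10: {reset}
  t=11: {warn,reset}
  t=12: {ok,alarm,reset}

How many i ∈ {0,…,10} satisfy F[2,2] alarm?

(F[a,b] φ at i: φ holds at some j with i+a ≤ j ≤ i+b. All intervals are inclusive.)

Evaluate at each i in [0,10]:
  i=0: ✗ (none in [2,2])
  i=1: ✓ (witness j=3)
  i=2: ✓ (witness j=4)
  i=3: ✓ (witness j=5)
  i=4: ✗ (none in [6,6])
  i=5: ✓ (witness j=7)
  i=6: ✗ (none in [8,8])
  i=7: ✓ (witness j=9)
  i=8: ✗ (none in [10,10])
  i=9: ✗ (none in [11,11])
  i=10: ✓ (witness j=12)
Positions where it holds: {1, 2, 3, 5, 7, 10} → 6.

6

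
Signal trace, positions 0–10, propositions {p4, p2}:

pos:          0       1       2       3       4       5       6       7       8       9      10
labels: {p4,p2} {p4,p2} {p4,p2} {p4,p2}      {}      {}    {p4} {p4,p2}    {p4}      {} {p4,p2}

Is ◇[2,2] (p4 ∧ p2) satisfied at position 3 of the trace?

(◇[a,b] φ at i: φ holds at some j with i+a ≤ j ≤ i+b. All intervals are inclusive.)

Does not hold

Check (p4 ∧ p2) at each j in [5,5]:
  j=5: false
No position in the window satisfies it → formula fails.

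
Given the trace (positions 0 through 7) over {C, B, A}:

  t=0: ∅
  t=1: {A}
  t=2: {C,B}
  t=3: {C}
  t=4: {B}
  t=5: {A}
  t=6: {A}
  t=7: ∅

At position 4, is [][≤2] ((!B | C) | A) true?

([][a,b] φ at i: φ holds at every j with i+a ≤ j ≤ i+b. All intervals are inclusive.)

Check ((!B | C) | A) at every j in [4,6]:
  j=4: false
  j=5: true
  j=6: true
Fails at j=4 → formula fails.

False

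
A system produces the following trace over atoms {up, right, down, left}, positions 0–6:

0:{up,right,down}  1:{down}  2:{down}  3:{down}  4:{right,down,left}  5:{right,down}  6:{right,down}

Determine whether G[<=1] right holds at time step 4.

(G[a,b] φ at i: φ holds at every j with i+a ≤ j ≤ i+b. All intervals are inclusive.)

Check right at every j in [4,5]:
  j=4: true
  j=5: true
All positions satisfy it → formula holds.

Yes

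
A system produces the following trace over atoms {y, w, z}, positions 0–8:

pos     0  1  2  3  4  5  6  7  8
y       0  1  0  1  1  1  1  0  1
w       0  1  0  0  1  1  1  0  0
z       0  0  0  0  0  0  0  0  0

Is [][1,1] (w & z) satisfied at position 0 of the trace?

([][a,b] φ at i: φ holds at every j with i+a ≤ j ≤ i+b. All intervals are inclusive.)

Check (w & z) at every j in [1,1]:
  j=1: false
Fails at j=1 → formula fails.

False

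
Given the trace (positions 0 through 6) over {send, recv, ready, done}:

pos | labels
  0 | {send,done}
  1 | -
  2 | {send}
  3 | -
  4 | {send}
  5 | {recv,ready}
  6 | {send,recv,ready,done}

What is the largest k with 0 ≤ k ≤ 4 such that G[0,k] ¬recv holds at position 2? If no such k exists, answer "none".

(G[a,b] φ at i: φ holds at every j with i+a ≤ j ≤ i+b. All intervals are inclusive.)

2

¬recv must hold from j=2 onward; find where it first fails.
  j=2: holds
  j=3: holds
  j=4: holds
  j=5: fails
Holds on [2,4], so largest k = 2.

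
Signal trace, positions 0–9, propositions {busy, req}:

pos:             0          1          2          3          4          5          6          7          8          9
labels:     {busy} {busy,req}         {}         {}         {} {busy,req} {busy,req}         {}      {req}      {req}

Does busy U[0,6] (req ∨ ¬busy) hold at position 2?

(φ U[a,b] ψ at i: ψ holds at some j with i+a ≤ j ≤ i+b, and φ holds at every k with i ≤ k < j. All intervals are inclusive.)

True

Need some j in [2,8] with (req ∨ ¬busy), and busy at every k in [2,j-1].
  j=2: (req ∨ ¬busy) holds; no prefix to check → satisfied.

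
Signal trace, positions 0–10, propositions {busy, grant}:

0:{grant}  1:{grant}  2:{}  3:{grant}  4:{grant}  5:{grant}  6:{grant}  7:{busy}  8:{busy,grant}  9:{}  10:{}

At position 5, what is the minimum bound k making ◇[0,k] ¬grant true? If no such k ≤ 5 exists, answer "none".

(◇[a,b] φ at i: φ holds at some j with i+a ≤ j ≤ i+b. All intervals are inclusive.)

2

Scan j = 5,6,… for ¬grant:
  j=5: fails
  j=6: fails
  j=7: holds
First hit at j=7, so smallest k = 7-5 = 2.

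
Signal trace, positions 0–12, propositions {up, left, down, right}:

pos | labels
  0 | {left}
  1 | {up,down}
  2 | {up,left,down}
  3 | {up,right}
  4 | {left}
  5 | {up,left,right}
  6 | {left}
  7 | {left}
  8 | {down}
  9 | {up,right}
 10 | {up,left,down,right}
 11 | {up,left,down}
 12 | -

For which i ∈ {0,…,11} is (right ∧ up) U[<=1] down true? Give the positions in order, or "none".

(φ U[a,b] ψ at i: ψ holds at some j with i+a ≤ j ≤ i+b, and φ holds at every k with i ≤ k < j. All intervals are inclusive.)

Evaluate at each i in [0,11]:
  i=0: ✗ (lhs fails at k=0 before rhs at j=1)
  i=1: ✓ (rhs at j=1)
  i=2: ✓ (rhs at j=2)
  i=3: ✗ (no rhs in [3,4])
  i=4: ✗ (no rhs in [4,5])
  i=5: ✗ (no rhs in [5,6])
  i=6: ✗ (no rhs in [6,7])
  i=7: ✗ (lhs fails at k=7 before rhs at j=8)
  i=8: ✓ (rhs at j=8)
  i=9: ✓ (rhs at j=10; lhs holds on [9,9])
  i=10: ✓ (rhs at j=10)
  i=11: ✓ (rhs at j=11)

1, 2, 8, 9, 10, 11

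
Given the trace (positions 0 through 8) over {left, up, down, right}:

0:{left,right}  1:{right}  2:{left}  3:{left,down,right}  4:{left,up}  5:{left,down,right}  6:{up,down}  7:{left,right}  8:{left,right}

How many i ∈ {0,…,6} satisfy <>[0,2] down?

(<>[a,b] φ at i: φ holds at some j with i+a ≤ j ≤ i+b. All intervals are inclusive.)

Evaluate at each i in [0,6]:
  i=0: ✗ (none in [0,2])
  i=1: ✓ (witness j=3)
  i=2: ✓ (witness j=3)
  i=3: ✓ (witness j=3)
  i=4: ✓ (witness j=5)
  i=5: ✓ (witness j=5)
  i=6: ✓ (witness j=6)
Positions where it holds: {1, 2, 3, 4, 5, 6} → 6.

6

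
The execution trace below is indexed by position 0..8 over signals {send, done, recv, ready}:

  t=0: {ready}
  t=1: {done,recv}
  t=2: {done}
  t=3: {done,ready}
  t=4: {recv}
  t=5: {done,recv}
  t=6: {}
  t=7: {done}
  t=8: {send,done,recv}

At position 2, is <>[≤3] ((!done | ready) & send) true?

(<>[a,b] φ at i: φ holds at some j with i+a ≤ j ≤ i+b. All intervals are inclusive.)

Check ((!done | ready) & send) at each j in [2,5]:
  j=2: false
  j=3: false
  j=4: false
  j=5: false
No position in the window satisfies it → formula fails.

Does not hold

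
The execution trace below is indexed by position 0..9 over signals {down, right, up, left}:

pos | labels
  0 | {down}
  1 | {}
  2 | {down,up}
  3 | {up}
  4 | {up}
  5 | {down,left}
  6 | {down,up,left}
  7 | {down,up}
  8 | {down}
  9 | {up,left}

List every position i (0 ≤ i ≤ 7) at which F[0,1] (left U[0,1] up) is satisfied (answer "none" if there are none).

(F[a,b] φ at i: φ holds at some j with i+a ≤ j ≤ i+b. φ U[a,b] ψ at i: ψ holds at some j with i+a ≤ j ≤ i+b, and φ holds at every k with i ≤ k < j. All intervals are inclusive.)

1, 2, 3, 4, 5, 6, 7

Evaluate at each i in [0,7]:
  i=0: ✗ (none in [0,1])
  i=1: ✓ (witness j=2)
  i=2: ✓ (witness j=2)
  i=3: ✓ (witness j=3)
  i=4: ✓ (witness j=4)
  i=5: ✓ (witness j=5)
  i=6: ✓ (witness j=6)
  i=7: ✓ (witness j=7)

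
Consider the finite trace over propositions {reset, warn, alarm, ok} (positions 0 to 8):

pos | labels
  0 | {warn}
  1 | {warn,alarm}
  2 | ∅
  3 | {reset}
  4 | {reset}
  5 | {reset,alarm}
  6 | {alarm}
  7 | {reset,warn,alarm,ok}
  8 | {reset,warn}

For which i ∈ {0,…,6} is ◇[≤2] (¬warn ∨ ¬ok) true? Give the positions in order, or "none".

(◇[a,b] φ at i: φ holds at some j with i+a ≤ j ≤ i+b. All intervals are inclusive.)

0, 1, 2, 3, 4, 5, 6

Evaluate at each i in [0,6]:
  i=0: ✓ (witness j=0)
  i=1: ✓ (witness j=1)
  i=2: ✓ (witness j=2)
  i=3: ✓ (witness j=3)
  i=4: ✓ (witness j=4)
  i=5: ✓ (witness j=5)
  i=6: ✓ (witness j=6)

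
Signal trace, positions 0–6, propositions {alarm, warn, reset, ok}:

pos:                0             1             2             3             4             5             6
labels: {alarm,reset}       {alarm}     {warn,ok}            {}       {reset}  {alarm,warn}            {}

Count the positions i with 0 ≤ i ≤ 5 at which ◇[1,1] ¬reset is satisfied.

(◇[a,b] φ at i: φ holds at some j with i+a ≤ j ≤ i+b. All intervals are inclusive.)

Evaluate at each i in [0,5]:
  i=0: ✓ (witness j=1)
  i=1: ✓ (witness j=2)
  i=2: ✓ (witness j=3)
  i=3: ✗ (none in [4,4])
  i=4: ✓ (witness j=5)
  i=5: ✓ (witness j=6)
Positions where it holds: {0, 1, 2, 4, 5} → 5.

5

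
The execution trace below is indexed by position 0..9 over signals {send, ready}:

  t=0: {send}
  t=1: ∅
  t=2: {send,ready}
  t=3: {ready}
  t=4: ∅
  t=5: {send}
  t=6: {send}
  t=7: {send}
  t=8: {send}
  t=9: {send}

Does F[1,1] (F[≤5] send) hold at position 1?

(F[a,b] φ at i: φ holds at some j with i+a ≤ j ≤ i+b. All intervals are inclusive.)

Holds

Check F[≤5] send at each j in [2,2]:
  j=2: holds (witness at 2)
Found at j=2 → formula holds.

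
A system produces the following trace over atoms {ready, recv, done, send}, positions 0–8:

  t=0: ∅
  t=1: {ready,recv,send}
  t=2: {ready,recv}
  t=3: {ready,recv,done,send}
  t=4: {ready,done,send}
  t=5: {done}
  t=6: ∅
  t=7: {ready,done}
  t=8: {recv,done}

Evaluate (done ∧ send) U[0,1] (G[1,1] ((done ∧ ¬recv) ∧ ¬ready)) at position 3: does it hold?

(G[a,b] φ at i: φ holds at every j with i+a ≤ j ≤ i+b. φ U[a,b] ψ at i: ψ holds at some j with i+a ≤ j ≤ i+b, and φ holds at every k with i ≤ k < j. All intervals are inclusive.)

Need some j in [3,4] with G[1,1] ((done ∧ ¬recv) ∧ ¬ready), and (done ∧ send) at every k in [3,j-1].
  j=3: G[1,1] ((done ∧ ¬recv) ∧ ¬ready) — fails at 4.
  j=4: G[1,1] ((done ∧ ¬recv) ∧ ¬ready) holds; (done ∧ send) holds at every k in [3,3] → satisfied.

Holds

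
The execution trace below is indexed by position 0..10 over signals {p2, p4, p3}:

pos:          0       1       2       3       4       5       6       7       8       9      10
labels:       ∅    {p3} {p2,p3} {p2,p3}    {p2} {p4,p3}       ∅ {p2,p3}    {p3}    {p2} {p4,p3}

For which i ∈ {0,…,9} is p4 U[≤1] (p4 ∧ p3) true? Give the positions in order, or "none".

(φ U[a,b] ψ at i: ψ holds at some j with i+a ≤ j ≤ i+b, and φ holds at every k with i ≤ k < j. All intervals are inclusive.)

Evaluate at each i in [0,9]:
  i=0: ✗ (no rhs in [0,1])
  i=1: ✗ (no rhs in [1,2])
  i=2: ✗ (no rhs in [2,3])
  i=3: ✗ (no rhs in [3,4])
  i=4: ✗ (lhs fails at k=4 before rhs at j=5)
  i=5: ✓ (rhs at j=5)
  i=6: ✗ (no rhs in [6,7])
  i=7: ✗ (no rhs in [7,8])
  i=8: ✗ (no rhs in [8,9])
  i=9: ✗ (lhs fails at k=9 before rhs at j=10)

5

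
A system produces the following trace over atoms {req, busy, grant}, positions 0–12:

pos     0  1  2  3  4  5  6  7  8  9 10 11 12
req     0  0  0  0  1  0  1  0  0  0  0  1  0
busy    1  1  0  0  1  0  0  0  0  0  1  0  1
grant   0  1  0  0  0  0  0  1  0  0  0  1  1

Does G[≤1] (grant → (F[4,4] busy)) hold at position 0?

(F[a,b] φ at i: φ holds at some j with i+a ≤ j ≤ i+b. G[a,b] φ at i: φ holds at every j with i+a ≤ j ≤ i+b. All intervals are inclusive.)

Check (grant → (F[4,4] busy)) at every j in [0,1]:
  j=0: antecedent false → ✓
  j=1: antecedent true; consequent fails (none in [5,5]) → ✗
Fails at j=1 → formula fails.

No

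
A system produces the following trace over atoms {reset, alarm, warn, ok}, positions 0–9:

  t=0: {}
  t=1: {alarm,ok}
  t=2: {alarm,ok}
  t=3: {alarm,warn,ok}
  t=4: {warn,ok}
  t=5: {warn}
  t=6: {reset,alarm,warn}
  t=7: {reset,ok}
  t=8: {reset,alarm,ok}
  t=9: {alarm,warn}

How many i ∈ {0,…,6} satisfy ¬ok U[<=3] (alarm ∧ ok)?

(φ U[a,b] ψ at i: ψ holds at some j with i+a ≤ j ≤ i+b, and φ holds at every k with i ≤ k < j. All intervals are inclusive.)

4

Evaluate at each i in [0,6]:
  i=0: ✓ (rhs at j=1; lhs holds on [0,0])
  i=1: ✓ (rhs at j=1)
  i=2: ✓ (rhs at j=2)
  i=3: ✓ (rhs at j=3)
  i=4: ✗ (no rhs in [4,7])
  i=5: ✗ (lhs fails at k=7 before rhs at j=8)
  i=6: ✗ (lhs fails at k=7 before rhs at j=8)
Positions where it holds: {0, 1, 2, 3} → 4.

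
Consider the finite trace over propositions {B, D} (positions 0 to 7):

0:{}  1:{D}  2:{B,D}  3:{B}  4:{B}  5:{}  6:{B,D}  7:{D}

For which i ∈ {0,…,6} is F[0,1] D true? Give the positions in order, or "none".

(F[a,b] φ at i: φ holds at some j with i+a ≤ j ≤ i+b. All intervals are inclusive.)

0, 1, 2, 5, 6

Evaluate at each i in [0,6]:
  i=0: ✓ (witness j=1)
  i=1: ✓ (witness j=1)
  i=2: ✓ (witness j=2)
  i=3: ✗ (none in [3,4])
  i=4: ✗ (none in [4,5])
  i=5: ✓ (witness j=6)
  i=6: ✓ (witness j=6)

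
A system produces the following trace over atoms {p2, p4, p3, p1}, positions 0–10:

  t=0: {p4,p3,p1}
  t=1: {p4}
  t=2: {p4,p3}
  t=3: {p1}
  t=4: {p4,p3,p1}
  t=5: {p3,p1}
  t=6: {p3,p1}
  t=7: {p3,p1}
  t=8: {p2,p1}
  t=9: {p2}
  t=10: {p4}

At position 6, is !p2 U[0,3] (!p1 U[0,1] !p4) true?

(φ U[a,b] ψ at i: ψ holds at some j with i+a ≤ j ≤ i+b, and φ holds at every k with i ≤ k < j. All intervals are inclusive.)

Need some j in [6,9] with (!p1 U[0,1] !p4), and !p2 at every k in [6,j-1].
  j=6: (!p1 U[0,1] !p4) holds; no prefix to check → satisfied.

True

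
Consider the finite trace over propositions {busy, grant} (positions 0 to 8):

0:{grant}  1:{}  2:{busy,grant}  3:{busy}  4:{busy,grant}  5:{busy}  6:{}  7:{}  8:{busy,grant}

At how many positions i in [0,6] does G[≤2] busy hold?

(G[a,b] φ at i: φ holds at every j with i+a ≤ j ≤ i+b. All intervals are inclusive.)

2

Evaluate at each i in [0,6]:
  i=0: ✗ (fails at j=0)
  i=1: ✗ (fails at j=1)
  i=2: ✓ (all of [2,4])
  i=3: ✓ (all of [3,5])
  i=4: ✗ (fails at j=6)
  i=5: ✗ (fails at j=6)
  i=6: ✗ (fails at j=6)
Positions where it holds: {2, 3} → 2.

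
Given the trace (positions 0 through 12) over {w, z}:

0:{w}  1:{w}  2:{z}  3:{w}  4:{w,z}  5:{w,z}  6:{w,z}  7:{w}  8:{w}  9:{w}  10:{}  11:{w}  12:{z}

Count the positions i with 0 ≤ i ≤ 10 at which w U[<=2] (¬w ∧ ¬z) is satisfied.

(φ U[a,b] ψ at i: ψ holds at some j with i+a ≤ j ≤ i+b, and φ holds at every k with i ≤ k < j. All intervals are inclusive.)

3

Evaluate at each i in [0,10]:
  i=0: ✗ (no rhs in [0,2])
  i=1: ✗ (no rhs in [1,3])
  i=2: ✗ (no rhs in [2,4])
  i=3: ✗ (no rhs in [3,5])
  i=4: ✗ (no rhs in [4,6])
  i=5: ✗ (no rhs in [5,7])
  i=6: ✗ (no rhs in [6,8])
  i=7: ✗ (no rhs in [7,9])
  i=8: ✓ (rhs at j=10; lhs holds on [8,9])
  i=9: ✓ (rhs at j=10; lhs holds on [9,9])
  i=10: ✓ (rhs at j=10)
Positions where it holds: {8, 9, 10} → 3.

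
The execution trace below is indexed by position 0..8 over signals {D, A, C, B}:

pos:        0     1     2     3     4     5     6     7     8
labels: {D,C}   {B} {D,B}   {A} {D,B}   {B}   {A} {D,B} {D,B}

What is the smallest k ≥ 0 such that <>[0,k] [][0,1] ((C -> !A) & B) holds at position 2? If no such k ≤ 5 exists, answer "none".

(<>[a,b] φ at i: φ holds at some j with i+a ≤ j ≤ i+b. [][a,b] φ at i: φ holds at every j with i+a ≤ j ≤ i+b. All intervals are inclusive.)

2

Scan j = 2,3,… for [][0,1] ((C -> !A) & B):
  j=2: fails
  j=3: fails
  j=4: holds
First hit at j=4, so smallest k = 4-2 = 2.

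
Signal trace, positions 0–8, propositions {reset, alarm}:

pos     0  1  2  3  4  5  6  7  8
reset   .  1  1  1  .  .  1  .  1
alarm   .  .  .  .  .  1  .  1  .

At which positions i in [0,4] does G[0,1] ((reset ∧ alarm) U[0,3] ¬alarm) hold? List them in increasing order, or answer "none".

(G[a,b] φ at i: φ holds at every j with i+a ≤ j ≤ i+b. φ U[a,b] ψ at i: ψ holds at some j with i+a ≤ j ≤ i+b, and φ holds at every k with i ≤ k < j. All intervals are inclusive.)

0, 1, 2, 3

Evaluate at each i in [0,4]:
  i=0: ✓ (all of [0,1])
  i=1: ✓ (all of [1,2])
  i=2: ✓ (all of [2,3])
  i=3: ✓ (all of [3,4])
  i=4: ✗ (fails at j=5)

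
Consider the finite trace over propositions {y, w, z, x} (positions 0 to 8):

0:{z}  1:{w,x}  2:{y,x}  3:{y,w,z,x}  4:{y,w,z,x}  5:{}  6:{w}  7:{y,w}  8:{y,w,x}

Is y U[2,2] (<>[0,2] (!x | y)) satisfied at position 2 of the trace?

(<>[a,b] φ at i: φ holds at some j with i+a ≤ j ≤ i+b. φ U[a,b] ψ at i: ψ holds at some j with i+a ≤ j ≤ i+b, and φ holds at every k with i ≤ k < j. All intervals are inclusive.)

Holds

Need some j in [4,4] with <>[0,2] (!x | y), and y at every k in [2,j-1].
  j=4: <>[0,2] (!x | y) holds; y holds at every k in [2,3] → satisfied.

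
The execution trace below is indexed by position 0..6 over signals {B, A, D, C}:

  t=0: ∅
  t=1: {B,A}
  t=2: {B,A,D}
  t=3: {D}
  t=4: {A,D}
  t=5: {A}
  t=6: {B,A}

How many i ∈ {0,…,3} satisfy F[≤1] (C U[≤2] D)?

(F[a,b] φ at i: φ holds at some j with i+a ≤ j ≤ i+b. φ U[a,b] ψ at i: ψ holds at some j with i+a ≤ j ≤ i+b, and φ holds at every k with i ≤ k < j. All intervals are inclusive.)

Evaluate at each i in [0,3]:
  i=0: ✗ (none in [0,1])
  i=1: ✓ (witness j=2)
  i=2: ✓ (witness j=2)
  i=3: ✓ (witness j=3)
Positions where it holds: {1, 2, 3} → 3.

3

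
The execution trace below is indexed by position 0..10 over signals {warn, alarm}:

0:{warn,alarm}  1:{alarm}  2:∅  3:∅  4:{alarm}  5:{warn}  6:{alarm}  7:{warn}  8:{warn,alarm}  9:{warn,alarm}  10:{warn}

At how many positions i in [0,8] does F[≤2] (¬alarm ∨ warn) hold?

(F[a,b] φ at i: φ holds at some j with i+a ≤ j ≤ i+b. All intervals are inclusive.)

Evaluate at each i in [0,8]:
  i=0: ✓ (witness j=0)
  i=1: ✓ (witness j=2)
  i=2: ✓ (witness j=2)
  i=3: ✓ (witness j=3)
  i=4: ✓ (witness j=5)
  i=5: ✓ (witness j=5)
  i=6: ✓ (witness j=7)
  i=7: ✓ (witness j=7)
  i=8: ✓ (witness j=8)
Positions where it holds: {0, 1, 2, 3, 4, 5, 6, 7, 8} → 9.

9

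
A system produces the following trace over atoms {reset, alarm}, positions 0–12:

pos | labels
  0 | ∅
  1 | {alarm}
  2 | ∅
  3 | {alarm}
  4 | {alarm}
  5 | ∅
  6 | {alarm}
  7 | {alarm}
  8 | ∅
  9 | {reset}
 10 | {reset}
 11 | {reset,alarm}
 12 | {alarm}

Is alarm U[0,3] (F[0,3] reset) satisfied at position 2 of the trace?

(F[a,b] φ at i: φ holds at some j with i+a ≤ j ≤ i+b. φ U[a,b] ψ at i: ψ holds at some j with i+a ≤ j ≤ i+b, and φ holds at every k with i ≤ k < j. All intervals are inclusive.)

False

Need some j in [2,5] with F[0,3] reset, and alarm at every k in [2,j-1].
  j=2: F[0,3] reset — fails (none in [2,5]).
  j=3: F[0,3] reset — fails (none in [3,6]).
  j=4: F[0,3] reset — fails (none in [4,7]).
  j=5: F[0,3] reset — fails (none in [5,8]).
No j in the window works → until fails.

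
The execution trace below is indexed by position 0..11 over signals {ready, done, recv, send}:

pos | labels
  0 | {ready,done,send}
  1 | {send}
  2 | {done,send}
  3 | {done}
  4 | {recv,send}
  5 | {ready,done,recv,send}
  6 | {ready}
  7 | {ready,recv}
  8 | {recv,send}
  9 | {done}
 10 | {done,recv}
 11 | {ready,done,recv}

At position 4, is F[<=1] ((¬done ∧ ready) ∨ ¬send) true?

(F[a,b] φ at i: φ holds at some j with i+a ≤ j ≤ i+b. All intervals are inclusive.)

Check ((¬done ∧ ready) ∨ ¬send) at each j in [4,5]:
  j=4: false
  j=5: false
No position in the window satisfies it → formula fails.

False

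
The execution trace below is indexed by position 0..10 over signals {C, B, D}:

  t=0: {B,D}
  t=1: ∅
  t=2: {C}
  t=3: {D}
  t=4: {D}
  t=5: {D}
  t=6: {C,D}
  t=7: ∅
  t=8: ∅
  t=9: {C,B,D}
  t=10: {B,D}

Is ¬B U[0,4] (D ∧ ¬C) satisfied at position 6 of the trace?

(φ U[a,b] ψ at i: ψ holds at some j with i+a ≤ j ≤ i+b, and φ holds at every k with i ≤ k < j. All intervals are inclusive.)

False

Need some j in [6,10] with (D ∧ ¬C), and ¬B at every k in [6,j-1].
  j=6: (D ∧ ¬C) false.
  j=7: (D ∧ ¬C) false.
  j=8: (D ∧ ¬C) false.
  j=9: (D ∧ ¬C) false.
  j=10: (D ∧ ¬C) holds, but ¬B fails at k=9 → not this j.
No j in the window works → until fails.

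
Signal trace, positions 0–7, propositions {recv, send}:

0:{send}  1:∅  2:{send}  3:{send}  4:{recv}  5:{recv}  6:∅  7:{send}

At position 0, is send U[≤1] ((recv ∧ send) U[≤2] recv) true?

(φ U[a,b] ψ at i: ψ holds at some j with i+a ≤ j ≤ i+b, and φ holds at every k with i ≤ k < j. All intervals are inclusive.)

Need some j in [0,1] with ((recv ∧ send) U[≤2] recv), and send at every k in [0,j-1].
  j=0: ((recv ∧ send) U[≤2] recv) — fails.
  j=1: ((recv ∧ send) U[≤2] recv) — fails.
No j in the window works → until fails.

Does not hold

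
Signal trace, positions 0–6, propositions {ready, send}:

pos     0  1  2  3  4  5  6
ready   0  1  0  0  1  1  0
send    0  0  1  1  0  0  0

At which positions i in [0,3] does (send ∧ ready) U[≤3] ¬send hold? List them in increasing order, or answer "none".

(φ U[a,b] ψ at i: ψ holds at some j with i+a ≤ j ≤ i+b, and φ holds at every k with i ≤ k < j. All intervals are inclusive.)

Evaluate at each i in [0,3]:
  i=0: ✓ (rhs at j=0)
  i=1: ✓ (rhs at j=1)
  i=2: ✗ (lhs fails at k=2 before rhs at j=4)
  i=3: ✗ (lhs fails at k=3 before rhs at j=4)

0, 1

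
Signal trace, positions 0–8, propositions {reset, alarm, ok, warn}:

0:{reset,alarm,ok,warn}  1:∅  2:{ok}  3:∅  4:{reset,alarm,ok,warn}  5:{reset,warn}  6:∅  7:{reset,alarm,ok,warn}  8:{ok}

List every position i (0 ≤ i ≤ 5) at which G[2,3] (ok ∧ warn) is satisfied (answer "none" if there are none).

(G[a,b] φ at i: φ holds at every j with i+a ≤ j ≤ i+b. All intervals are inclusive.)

Evaluate at each i in [0,5]:
  i=0: ✗ (fails at j=2)
  i=1: ✗ (fails at j=3)
  i=2: ✗ (fails at j=5)
  i=3: ✗ (fails at j=5)
  i=4: ✗ (fails at j=6)
  i=5: ✗ (fails at j=8)

none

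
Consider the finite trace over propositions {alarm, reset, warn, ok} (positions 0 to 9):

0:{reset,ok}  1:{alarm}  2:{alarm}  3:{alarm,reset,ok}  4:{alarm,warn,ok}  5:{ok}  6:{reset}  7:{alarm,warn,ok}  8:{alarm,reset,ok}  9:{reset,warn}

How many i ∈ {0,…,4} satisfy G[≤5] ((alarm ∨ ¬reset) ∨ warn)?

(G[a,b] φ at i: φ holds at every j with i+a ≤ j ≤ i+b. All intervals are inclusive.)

Evaluate at each i in [0,4]:
  i=0: ✗ (fails at j=0)
  i=1: ✗ (fails at j=6)
  i=2: ✗ (fails at j=6)
  i=3: ✗ (fails at j=6)
  i=4: ✗ (fails at j=6)
Positions where it holds: {} → 0.

0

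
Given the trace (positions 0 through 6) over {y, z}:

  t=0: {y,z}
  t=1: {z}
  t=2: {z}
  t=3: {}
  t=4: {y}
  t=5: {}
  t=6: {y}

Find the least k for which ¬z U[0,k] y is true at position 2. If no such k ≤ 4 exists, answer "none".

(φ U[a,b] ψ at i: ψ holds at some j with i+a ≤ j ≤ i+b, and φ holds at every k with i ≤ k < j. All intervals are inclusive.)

none

Need earliest j ≥ 2 with y, and ¬z at every k in [2,j-1].
  j=2: rhs fails.
  j=3: rhs fails.
  j=4: rhs holds but lhs fails at k=2.
  j=5: rhs fails.
  j=6: rhs holds but lhs fails at k=2.
No witness within the range → none.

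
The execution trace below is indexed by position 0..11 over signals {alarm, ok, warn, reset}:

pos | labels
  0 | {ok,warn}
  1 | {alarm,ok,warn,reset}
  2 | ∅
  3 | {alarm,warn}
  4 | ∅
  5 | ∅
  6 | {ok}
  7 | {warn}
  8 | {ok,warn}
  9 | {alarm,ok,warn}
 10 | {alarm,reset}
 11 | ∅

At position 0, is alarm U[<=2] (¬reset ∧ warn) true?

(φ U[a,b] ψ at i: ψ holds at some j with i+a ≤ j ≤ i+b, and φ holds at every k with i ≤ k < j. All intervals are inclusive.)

Yes

Need some j in [0,2] with (¬reset ∧ warn), and alarm at every k in [0,j-1].
  j=0: (¬reset ∧ warn) holds; no prefix to check → satisfied.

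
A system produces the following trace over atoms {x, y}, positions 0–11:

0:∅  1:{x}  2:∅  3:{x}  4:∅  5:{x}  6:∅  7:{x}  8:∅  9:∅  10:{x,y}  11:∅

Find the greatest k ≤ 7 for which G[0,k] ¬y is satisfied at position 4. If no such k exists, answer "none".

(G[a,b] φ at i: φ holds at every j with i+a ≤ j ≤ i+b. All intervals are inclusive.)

¬y must hold from j=4 onward; find where it first fails.
  j=4: holds
  j=5: holds
  j=6: holds
  j=7: holds
  j=8: holds
  j=9: holds
  j=10: fails
Holds on [4,9], so largest k = 5.

5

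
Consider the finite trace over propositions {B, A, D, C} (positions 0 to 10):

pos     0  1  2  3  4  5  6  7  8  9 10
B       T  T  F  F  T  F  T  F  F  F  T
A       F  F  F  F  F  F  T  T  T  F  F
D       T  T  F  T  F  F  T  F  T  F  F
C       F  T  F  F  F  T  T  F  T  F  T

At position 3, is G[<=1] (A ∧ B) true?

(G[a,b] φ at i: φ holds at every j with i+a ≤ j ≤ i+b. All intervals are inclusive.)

False

Check (A ∧ B) at every j in [3,4]:
  j=3: false
  j=4: false
Fails at j=3 → formula fails.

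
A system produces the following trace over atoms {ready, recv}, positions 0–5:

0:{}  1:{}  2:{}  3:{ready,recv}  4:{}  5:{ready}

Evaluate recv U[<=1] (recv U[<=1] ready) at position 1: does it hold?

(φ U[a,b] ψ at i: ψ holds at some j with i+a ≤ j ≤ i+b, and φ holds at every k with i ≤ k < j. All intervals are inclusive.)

Need some j in [1,2] with (recv U[<=1] ready), and recv at every k in [1,j-1].
  j=1: (recv U[<=1] ready) — fails.
  j=2: (recv U[<=1] ready) — fails.
No j in the window works → until fails.

No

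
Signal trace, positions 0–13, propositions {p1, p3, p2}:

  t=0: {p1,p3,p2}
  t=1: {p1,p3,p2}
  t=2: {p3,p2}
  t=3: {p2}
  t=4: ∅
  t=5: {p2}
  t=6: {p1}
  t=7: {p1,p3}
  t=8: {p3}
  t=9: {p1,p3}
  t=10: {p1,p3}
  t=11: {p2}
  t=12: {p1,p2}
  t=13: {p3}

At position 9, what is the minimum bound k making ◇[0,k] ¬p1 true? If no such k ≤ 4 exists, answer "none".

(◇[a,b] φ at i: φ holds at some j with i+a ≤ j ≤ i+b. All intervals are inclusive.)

Scan j = 9,10,… for ¬p1:
  j=9: fails
  j=10: fails
  j=11: holds
First hit at j=11, so smallest k = 11-9 = 2.

2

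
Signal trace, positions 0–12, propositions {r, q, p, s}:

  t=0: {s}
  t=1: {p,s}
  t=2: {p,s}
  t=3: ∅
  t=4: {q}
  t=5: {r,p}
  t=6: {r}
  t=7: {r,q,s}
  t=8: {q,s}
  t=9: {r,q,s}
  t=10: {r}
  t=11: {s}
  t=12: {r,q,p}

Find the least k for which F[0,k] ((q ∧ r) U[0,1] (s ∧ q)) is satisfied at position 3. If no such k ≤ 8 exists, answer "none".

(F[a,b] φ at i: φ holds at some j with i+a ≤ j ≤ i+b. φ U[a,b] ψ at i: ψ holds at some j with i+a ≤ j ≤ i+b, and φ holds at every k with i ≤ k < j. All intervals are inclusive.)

Scan j = 3,4,… for ((q ∧ r) U[0,1] (s ∧ q)):
  j=3: fails
  j=4: fails
  j=5: fails
  j=6: fails
  j=7: holds
First hit at j=7, so smallest k = 7-3 = 4.

4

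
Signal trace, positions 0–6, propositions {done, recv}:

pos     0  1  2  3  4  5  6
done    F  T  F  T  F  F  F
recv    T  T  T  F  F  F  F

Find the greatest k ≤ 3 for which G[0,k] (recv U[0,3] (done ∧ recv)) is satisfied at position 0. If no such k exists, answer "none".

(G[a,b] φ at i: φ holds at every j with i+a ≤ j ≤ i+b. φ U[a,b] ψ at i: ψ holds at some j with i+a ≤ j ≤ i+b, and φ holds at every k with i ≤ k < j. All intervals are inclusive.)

1

(recv U[0,3] (done ∧ recv)) must hold from j=0 onward; find where it first fails.
  j=0: holds
  j=1: holds
  j=2: fails
Holds on [0,1], so largest k = 1.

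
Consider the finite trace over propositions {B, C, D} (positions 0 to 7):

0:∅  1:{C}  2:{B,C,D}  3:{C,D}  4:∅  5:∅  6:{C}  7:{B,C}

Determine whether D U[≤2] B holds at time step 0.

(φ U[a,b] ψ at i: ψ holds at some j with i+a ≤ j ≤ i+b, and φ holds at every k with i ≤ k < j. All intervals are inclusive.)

Does not hold

Need some j in [0,2] with B, and D at every k in [0,j-1].
  j=0: B false.
  j=1: B false.
  j=2: B holds, but D fails at k=0 → not this j.
No j in the window works → until fails.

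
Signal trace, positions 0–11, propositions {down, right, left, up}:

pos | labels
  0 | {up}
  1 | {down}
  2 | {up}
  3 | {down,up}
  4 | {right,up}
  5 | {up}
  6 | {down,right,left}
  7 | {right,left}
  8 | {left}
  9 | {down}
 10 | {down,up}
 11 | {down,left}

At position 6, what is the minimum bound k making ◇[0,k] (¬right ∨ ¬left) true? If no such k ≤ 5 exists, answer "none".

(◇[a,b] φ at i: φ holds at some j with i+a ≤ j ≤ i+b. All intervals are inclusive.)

2

Scan j = 6,7,… for (¬right ∨ ¬left):
  j=6: fails
  j=7: fails
  j=8: holds
First hit at j=8, so smallest k = 8-6 = 2.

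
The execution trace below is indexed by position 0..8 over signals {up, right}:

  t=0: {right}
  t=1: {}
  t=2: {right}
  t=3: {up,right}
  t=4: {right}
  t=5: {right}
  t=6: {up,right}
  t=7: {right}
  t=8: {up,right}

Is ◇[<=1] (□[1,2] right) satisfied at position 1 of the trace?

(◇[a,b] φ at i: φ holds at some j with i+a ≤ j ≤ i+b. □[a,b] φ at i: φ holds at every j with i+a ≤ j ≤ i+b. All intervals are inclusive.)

Holds

Check □[1,2] right at each j in [1,2]:
  j=1: holds on [2,3]
  j=2: holds on [3,4]
Found at j=1 → formula holds.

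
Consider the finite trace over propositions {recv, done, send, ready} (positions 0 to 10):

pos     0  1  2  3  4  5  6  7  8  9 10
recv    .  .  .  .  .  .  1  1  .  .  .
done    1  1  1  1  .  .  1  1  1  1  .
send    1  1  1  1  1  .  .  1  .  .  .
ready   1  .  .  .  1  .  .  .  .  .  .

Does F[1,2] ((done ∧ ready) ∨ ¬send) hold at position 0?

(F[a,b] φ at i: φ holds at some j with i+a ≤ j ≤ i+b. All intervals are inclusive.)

No

Check ((done ∧ ready) ∨ ¬send) at each j in [1,2]:
  j=1: false
  j=2: false
No position in the window satisfies it → formula fails.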